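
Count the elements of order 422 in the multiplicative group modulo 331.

φ(331) = 331 − 1 = 330 = 2 · 3 · 5 · 11.
Since (Z/331Z)^× is cyclic of order 330, the number of elements of order d is φ(d) when d | 330 and 0 otherwise.
Since 422 ∤ 330, the count is 0.

0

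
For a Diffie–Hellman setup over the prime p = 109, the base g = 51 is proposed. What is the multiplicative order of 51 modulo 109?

Since 51 ∈ (Z/109Z)^×, its order divides φ(109) = 109 − 1 = 108 = 2^2 · 3^3.
Divisors of 108: 1, 2, 3, 4, 6, 9, 12, 18, 27, 36, 54, 108.
Compute 51^d (mod 109) for the divisors d until we hit 1:
51^1 ≡ 51
51^2 ≡ 94
51^3 ≡ 107
51^4 ≡ 7
51^6 ≡ 4
51^9 ≡ 101
51^12 ≡ 16
51^18 ≡ 64
51^27 ≡ 33
51^36 ≡ 63
51^54 ≡ 108
51^108 ≡ 1
Hence ord(51) = 108.

108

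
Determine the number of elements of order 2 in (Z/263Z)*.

1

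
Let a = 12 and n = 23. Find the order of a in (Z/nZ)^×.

The order of 12 must divide φ(23) = 23 − 1 = 22 = 2 · 11.
Divisors of 22: 1, 2, 11, 22.
Compute 12^d (mod 23) for the divisors d until we hit 1:
12^1 ≡ 12
12^2 ≡ 6
12^11 ≡ 1
Therefore the multiplicative order of 12 modulo 23 is 11.

11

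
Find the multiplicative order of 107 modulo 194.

Since 107 ∈ (Z/194Z)^×, its order divides φ(194) = φ(2)·φ(97) = 1·96 = 96 = 2^5 · 3.
Divisors of 96: 1, 2, 3, 4, 6, 8, 12, 16, 24, 32, 48, 96.
Check 107^d mod 194 for each divisor in increasing order:
107^1 ≡ 107 (mod 194)
107^2 ≡ 3 (mod 194)
107^3 ≡ 127 (mod 194)
107^4 ≡ 9 (mod 194)
107^6 ≡ 27 (mod 194)
107^8 ≡ 81 (mod 194)
107^12 ≡ 147 (mod 194)
107^16 ≡ 159 (mod 194)
107^24 ≡ 75 (mod 194)
107^32 ≡ 61 (mod 194)
107^48 ≡ 193 (mod 194)
107^96 ≡ 1 (mod 194) ✓
The smallest such exponent is 96, so the order of 107 is 96.

96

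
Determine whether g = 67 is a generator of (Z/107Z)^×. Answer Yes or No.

Yes

φ(107) = 107 − 1 = 106 = 2 · 53.
Test 67^(106/q) mod 107 for each prime factor q of 106:
67^53 ≡ 106 (mod 107)  [q = 2: ≢ 1 ✓]
67^2 ≡ 102 (mod 107)  [q = 53: ≢ 1 ✓]
All checks pass, so 67 has order 106 and is a primitive root modulo 107.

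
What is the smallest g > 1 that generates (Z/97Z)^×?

5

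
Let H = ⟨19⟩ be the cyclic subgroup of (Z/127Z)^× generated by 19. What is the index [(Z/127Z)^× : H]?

42

Since 19 ∈ (Z/127Z)^×, its order divides φ(127) = 127 − 1 = 126 = 2 · 3^2 · 7.
Divisors of 126: 1, 2, 3, 6, 7, 9, 14, 18, 21, 42, 63, 126.
Test each divisor d:
19^1 ≡ 19 (mod 127)
19^2 ≡ 107 (mod 127)
19^3 ≡ 1 (mod 127) ✓
So ord_127(19) = 3, hence |⟨19⟩| = 3.
Index = |(Z/127Z)^×| / |⟨19⟩| = 126 / 3 = 42.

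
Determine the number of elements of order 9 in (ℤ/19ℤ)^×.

6

φ(19) = 19 − 1 = 18 = 2 · 3^2.
Since (Z/19Z)^× is cyclic of order 18, the number of elements of order d is φ(d) when d | 18 and 0 otherwise.
9 = 3^2 divides 18, and φ(9) = 6.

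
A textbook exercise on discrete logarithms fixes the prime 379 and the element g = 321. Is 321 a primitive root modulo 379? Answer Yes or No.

Yes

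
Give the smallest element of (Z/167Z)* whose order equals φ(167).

5

φ(167) = 167 − 1 = 166 = 2 · 83.
g is a primitive root iff g^(166/q) ≢ 1 (mod 167) for each prime q ∈ {2, 83}.
g = 2: 2^83 ≡ 1 — hits 1, so not a primitive root.
g = 3: 3^83 ≡ 1 — hits 1, so not a primitive root.
g = 4: 4^83 ≡ 1 — hits 1, so not a primitive root.
g = 5: 5^83 ≡ 166; 5^2 ≡ 25 — none is 1, so 5 is a primitive root.
Hence the least primitive root of 167 is 5.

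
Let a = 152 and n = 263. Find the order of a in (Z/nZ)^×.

ord(152) | φ(263) = 263 − 1 = 262 = 2 · 131.
Divisors of 262: 1, 2, 131, 262.
Check 152^d mod 263 for each divisor in increasing order:
152^1 ≡ 152 (mod 263)
152^2 ≡ 223 (mod 263)
152^131 ≡ 262 (mod 263)
152^262 ≡ 1 (mod 263) ✓
Hence ord(152) = 262.

262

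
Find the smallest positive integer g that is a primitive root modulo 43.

φ(43) = 43 − 1 = 42 = 2 · 3 · 7.
g is a primitive root iff g^(42/q) ≢ 1 (mod 43) for each prime q ∈ {2, 3, 7}.
g = 2: 2^21 ≡ 42; 2^14 ≡ 1 — hits 1, so not a primitive root.
g = 3: 3^21 ≡ 42; 3^14 ≡ 36; 3^6 ≡ 41 — none is 1, so 3 is a primitive root.
Hence the least primitive root of 43 is 3.

3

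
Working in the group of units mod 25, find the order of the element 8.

20

By Lagrange's theorem, ord_25(8) divides φ(25) = φ(5^2) = 5·(5−1) = 20 = 2^2 · 5.
Divisors of 20: 1, 2, 4, 5, 10, 20.
Evaluate successive powers at the divisors of 20:
8^1 ≡ 8 (mod 25)
8^2 ≡ 14 (mod 25)
8^4 ≡ 21 (mod 25)
8^5 ≡ 18 (mod 25)
8^10 ≡ 24 (mod 25)
8^20 ≡ 1 (mod 25) ✓
The smallest such exponent is 20, so the order of 8 is 20.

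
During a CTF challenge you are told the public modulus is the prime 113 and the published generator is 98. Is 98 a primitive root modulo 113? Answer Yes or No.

φ(113) = 113 − 1 = 112 = 2^4 · 7.
It suffices to check that the order of 98 is not a proper divisor of 112: compute 98^(112/q) for q ∈ {2, 7}.
98^56 ≡ 1 (mod 113)  [q = 2: ≡ 1 ✗]
98^16 ≡ 1 (mod 113)  [q = 7: ≡ 1 ✗]
The check at q = 2 fails, so 98 generates a proper subgroup.

No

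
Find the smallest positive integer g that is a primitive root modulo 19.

2

φ(19) = 19 − 1 = 18 = 2 · 3^2.
Test candidates g = 2, 3, … against the prime factors q ∈ {2, 3} of φ(19): g is a generator iff g^(18/q) ≢ 1 for every such q.
g = 2: 2^9 ≡ 18; 2^6 ≡ 7 — none is 1, so 2 is a primitive root.
So 2 is the smallest generator of (Z/19Z)^×.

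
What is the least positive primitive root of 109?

6

φ(109) = 109 − 1 = 108 = 2^2 · 3^3.
g is a primitive root iff g^(108/q) ≢ 1 (mod 109) for each prime q ∈ {2, 3}.
g = 2: 2^54 ≡ 108; 2^36 ≡ 1 — hits 1, so not a primitive root.
g = 3: 3^54 ≡ 1 — hits 1, so not a primitive root.
g = 4: 4^54 ≡ 1 — hits 1, so not a primitive root.
g = 5: 5^54 ≡ 1 — hits 1, so not a primitive root.
g = 6: 6^54 ≡ 108; 6^36 ≡ 63 — none is 1, so 6 is a primitive root.
The smallest primitive root modulo 109 is 6.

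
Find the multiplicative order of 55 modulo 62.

30

ord(55) | φ(62) = φ(2)·φ(31) = 1·30 = 30 = 2 · 3 · 5.
Divisors of 30: 1, 2, 3, 5, 6, 10, 15, 30.
Evaluate successive powers at the divisors of 30:
55^1 ≡ 55
55^2 ≡ 49
55^3 ≡ 29
55^5 ≡ 57
55^6 ≡ 35
55^10 ≡ 25
55^15 ≡ 61
55^30 ≡ 1
The smallest such exponent is 30, so the order of 55 is 30.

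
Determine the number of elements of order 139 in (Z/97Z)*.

0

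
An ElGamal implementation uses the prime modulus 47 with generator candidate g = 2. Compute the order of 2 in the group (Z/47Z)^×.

By Lagrange's theorem, ord_47(2) divides φ(47) = 47 − 1 = 46 = 2 · 23.
Divisors of 46: 1, 2, 23, 46.
Test each divisor d:
2^1 ≡ 2
2^2 ≡ 4
2^23 ≡ 1
Therefore the multiplicative order of 2 modulo 47 is 23.

23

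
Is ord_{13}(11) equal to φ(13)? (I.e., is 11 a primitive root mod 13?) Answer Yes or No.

Yes

φ(13) = 13 − 1 = 12 = 2^2 · 3.
Test 11^(12/q) mod 13 for each prime factor q of 12:
11^6 ≡ 12 (mod 13)  [q = 2: ≢ 1 ✓]
11^4 ≡ 3 (mod 13)  [q = 3: ≢ 1 ✓]
Every test exponent gives a nontrivial residue, hence 11 generates the full group.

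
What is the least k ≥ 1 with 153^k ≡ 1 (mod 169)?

78

The order of 153 must divide φ(169) = φ(13^2) = 13·(13−1) = 156 = 2^2 · 3 · 13.
Divisors of 156: 1, 2, 3, 4, 6, 12, 13, 26, 39, 52, 78, 156.
Check 153^d mod 169 for each divisor in increasing order:
153^1 ≡ 153
153^2 ≡ 87
153^3 ≡ 129
153^4 ≡ 133
153^6 ≡ 79
153^12 ≡ 157
153^13 ≡ 23
153^26 ≡ 22
153^39 ≡ 168
153^52 ≡ 146
153^78 ≡ 1
Hence ord(153) = 78.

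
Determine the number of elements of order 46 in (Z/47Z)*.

φ(47) = 47 − 1 = 46 = 2 · 23.
(Z/47Z)^× is cyclic (|G| = 46); a cyclic group of order m has exactly φ(d) elements of each order d | m, and none otherwise.
46 = 2 · 23 divides 46, and φ(46) = 22.

22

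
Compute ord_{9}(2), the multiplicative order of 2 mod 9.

Since 2 ∈ (Z/9Z)^×, its order divides φ(9) = φ(3^2) = 3·(3−1) = 6 = 2 · 3.
Divisors of 6: 1, 2, 3, 6.
Check 2^d mod 9 for each divisor in increasing order:
2^1 ≡ 2 (mod 9)
2^2 ≡ 4 (mod 9)
2^3 ≡ 8 (mod 9)
2^6 ≡ 1 (mod 9) ✓
Therefore the multiplicative order of 2 modulo 9 is 6.

6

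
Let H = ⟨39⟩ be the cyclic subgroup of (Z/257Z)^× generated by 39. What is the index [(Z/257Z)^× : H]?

1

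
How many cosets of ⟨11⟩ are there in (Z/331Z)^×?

1

By Lagrange's theorem, ord_331(11) divides φ(331) = 331 − 1 = 330 = 2 · 3 · 5 · 11.
Divisors of 330: 1, 2, 3, 5, 6, 10, 11, 15, 22, 30, 33, 55, 66, 110, 165, 330.
Test each divisor d:
11^1 ≡ 11
11^2 ≡ 121
11^3 ≡ 7
11^5 ≡ 185
11^6 ≡ 49
11^10 ≡ 132
11^11 ≡ 128
11^15 ≡ 257
11^22 ≡ 165
11^30 ≡ 180
11^33 ≡ 267
11^55 ≡ 32
11^66 ≡ 124
11^110 ≡ 31
11^165 ≡ 330
11^330 ≡ 1
So ord_331(11) = 330, hence |⟨11⟩| = 330.
The index is φ(331) / ord(11) = 330 / 330 = 1.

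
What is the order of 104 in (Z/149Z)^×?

37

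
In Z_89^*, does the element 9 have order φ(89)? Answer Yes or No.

No

φ(89) = 89 − 1 = 88 = 2^3 · 11.
Test 9^(88/q) mod 89 for each prime factor q of 88:
9^44 ≡ 1 (mod 89)  [q = 2: ≡ 1 ✗]
9^8 ≡ 2 (mod 89)  [q = 11: ≢ 1 ✓]
Since 9^44 ≡ 1, the order of 9 divides 44 < 88, so 9 is not a primitive root.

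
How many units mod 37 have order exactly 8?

0

φ(37) = 37 − 1 = 36 = 2^2 · 3^2.
In a cyclic group of order 36, there are φ(d) elements of order d for each divisor d of 36, and zero for non-divisors.
Since 8 ∤ 36, the count is 0.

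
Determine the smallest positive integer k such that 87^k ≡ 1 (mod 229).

228

By Lagrange's theorem, ord_229(87) divides φ(229) = 229 − 1 = 228 = 2^2 · 3 · 19.
Divisors of 228: 1, 2, 3, 4, 6, 12, 19, 38, 57, 76, 114, 228.
Check 87^d mod 229 for each divisor in increasing order:
87^1 ≡ 87 (mod 229)
87^2 ≡ 12 (mod 229)
87^3 ≡ 128 (mod 229)
87^4 ≡ 144 (mod 229)
87^6 ≡ 125 (mod 229)
87^12 ≡ 53 (mod 229)
87^19 ≡ 211 (mod 229)
87^38 ≡ 95 (mod 229)
87^57 ≡ 122 (mod 229)
87^76 ≡ 94 (mod 229)
87^114 ≡ 228 (mod 229)
87^228 ≡ 1 (mod 229) ✓
The smallest such exponent is 228, so the order of 87 is 228.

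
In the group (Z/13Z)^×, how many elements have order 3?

2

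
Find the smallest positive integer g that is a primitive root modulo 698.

7

φ(698) = φ(2)·φ(349) = 1·348 = 348 = 2^2 · 3 · 29.
Test candidates g = 2, 3, … against the prime factors q ∈ {2, 3, 29} of φ(698): g is a generator iff g^(348/q) ≢ 1 for every such q.
g = 2: gcd(2, 698) = 2 > 1, not a unit — skip.
g = 3: 3^174 ≡ 1 — hits 1, so not a primitive root.
g = 4: gcd(4, 698) = 2 > 1, not a unit — skip.
g = 5: 5^174 ≡ 1 — hits 1, so not a primitive root.
g = 6: gcd(6, 698) = 2 > 1, not a unit — skip.
g = 7: 7^174 ≡ 697; 7^116 ≡ 575; 7^12 ≡ 249 — none is 1, so 7 is a primitive root.
Hence the least primitive root of 698 is 7.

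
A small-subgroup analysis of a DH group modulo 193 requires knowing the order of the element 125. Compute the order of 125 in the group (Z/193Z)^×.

Since 125 ∈ (Z/193Z)^×, its order divides φ(193) = 193 − 1 = 192 = 2^6 · 3.
Divisors of 192: 1, 2, 3, 4, 6, 8, 12, 16, 24, 32, 48, 64, 96, 192.
Evaluate successive powers at the divisors of 192:
125^1 ≡ 125 (mod 193)
125^2 ≡ 185 (mod 193)
125^3 ≡ 158 (mod 193)
125^4 ≡ 64 (mod 193)
125^6 ≡ 67 (mod 193)
125^8 ≡ 43 (mod 193)
125^12 ≡ 50 (mod 193)
125^16 ≡ 112 (mod 193)
125^24 ≡ 184 (mod 193)
125^32 ≡ 192 (mod 193)
125^48 ≡ 81 (mod 193)
125^64 ≡ 1 (mod 193) ✓
Hence ord(125) = 64.

64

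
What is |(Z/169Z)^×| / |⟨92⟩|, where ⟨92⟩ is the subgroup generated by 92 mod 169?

12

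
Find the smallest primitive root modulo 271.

φ(271) = 271 − 1 = 270 = 2 · 3^3 · 5.
g is a primitive root iff g^(270/q) ≢ 1 (mod 271) for each prime q ∈ {2, 3, 5}.
g = 2: 2^135 ≡ 1 — hits 1, so not a primitive root.
g = 3: 3^135 ≡ 270; 3^90 ≡ 1 — hits 1, so not a primitive root.
g = 4: 4^135 ≡ 1 — hits 1, so not a primitive root.
g = 5: 5^135 ≡ 1 — hits 1, so not a primitive root.
g = 6: 6^135 ≡ 270; 6^90 ≡ 242; 6^54 ≡ 10 — none is 1, so 6 is a primitive root.
So 6 is the smallest generator of (Z/271Z)^×.

6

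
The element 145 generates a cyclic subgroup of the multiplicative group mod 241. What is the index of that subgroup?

4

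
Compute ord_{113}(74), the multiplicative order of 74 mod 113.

112

By Lagrange's theorem, ord_113(74) divides φ(113) = 113 − 1 = 112 = 2^4 · 7.
Divisors of 112: 1, 2, 4, 7, 8, 14, 16, 28, 56, 112.
Compute 74^d (mod 113) for the divisors d until we hit 1:
74^1 ≡ 74
74^2 ≡ 52
74^4 ≡ 105
74^7 ≡ 65
74^8 ≡ 64
74^14 ≡ 44
74^16 ≡ 28
74^28 ≡ 15
74^56 ≡ 112
74^112 ≡ 1
Hence ord(74) = 112.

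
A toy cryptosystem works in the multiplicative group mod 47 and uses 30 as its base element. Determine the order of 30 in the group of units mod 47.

46

The order of 30 must divide φ(47) = 47 − 1 = 46 = 2 · 23.
Divisors of 46: 1, 2, 23, 46.
Compute 30^d (mod 47) for the divisors d until we hit 1:
30^1 ≡ 30
30^2 ≡ 7
30^23 ≡ 46
30^46 ≡ 1
Therefore the multiplicative order of 30 modulo 47 is 46.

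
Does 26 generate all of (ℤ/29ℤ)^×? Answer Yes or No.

φ(29) = 29 − 1 = 28 = 2^2 · 7.
Test 26^(28/q) mod 29 for each prime factor q of 28:
26^14 ≡ 28 (mod 29)  [q = 2: ≢ 1 ✓]
26^4 ≡ 23 (mod 29)  [q = 7: ≢ 1 ✓]
All checks pass, so 26 has order 28 and is a primitive root modulo 29.

Yes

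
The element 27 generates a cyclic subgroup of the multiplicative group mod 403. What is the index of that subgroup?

By Lagrange's theorem, ord_403(27) divides φ(403) = φ(13·31) = (13−1)·(31−1) = 12·30 = 360 = 2^3 · 3^2 · 5.
Divisors of 360: 1, 2, 3, 4, 5, 6, 8, 9, 10, 12, 15, 18, 20, 24, 30, 36, 40, 45, 60, 72, 90, 120, 180, 360.
Evaluate successive powers at the divisors of 360:
27^1 ≡ 27 (mod 403)
27^2 ≡ 326 (mod 403)
27^3 ≡ 339 (mod 403)
27^4 ≡ 287 (mod 403)
27^5 ≡ 92 (mod 403)
27^6 ≡ 66 (mod 403)
27^8 ≡ 157 (mod 403)
27^9 ≡ 209 (mod 403)
27^10 ≡ 1 (mod 403) ✓
The order of 27 is 10, so the subgroup it generates has 10 elements.
The index is φ(403) / ord(27) = 360 / 10 = 36.

36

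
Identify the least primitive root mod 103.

5

φ(103) = 103 − 1 = 102 = 2 · 3 · 17.
g is a primitive root iff g^(102/q) ≢ 1 (mod 103) for each prime q ∈ {2, 3, 17}.
g = 2: 2^51 ≡ 1 — hits 1, so not a primitive root.
g = 3: 3^51 ≡ 102; 3^34 ≡ 1 — hits 1, so not a primitive root.
g = 4: 4^51 ≡ 1 — hits 1, so not a primitive root.
g = 5: 5^51 ≡ 102; 5^34 ≡ 56; 5^6 ≡ 72 — none is 1, so 5 is a primitive root.
Hence the least primitive root of 103 is 5.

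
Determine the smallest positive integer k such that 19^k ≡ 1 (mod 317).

Since 19 ∈ (Z/317Z)^×, its order divides φ(317) = 317 − 1 = 316 = 2^2 · 79.
Divisors of 316: 1, 2, 4, 79, 158, 316.
Evaluate successive powers at the divisors of 316:
19^1 ≡ 19
19^2 ≡ 44
19^4 ≡ 34
19^79 ≡ 114
19^158 ≡ 316
19^316 ≡ 1
The smallest such exponent is 316, so the order of 19 is 316.

316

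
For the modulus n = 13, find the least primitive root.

2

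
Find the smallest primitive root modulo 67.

2

φ(67) = 67 − 1 = 66 = 2 · 3 · 11.
Test candidates g = 2, 3, … against the prime factors q ∈ {2, 3, 11} of φ(67): g is a generator iff g^(66/q) ≢ 1 for every such q.
g = 2: 2^33 ≡ 66; 2^22 ≡ 37; 2^6 ≡ 64 — none is 1, so 2 is a primitive root.
So 2 is the smallest generator of (Z/67Z)^×.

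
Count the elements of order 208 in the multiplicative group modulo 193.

0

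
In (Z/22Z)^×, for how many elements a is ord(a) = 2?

1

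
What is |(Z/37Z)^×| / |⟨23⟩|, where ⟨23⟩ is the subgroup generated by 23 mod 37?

ord(23) | φ(37) = 37 − 1 = 36 = 2^2 · 3^2.
Divisors of 36: 1, 2, 3, 4, 6, 9, 12, 18, 36.
Compute 23^d (mod 37) for the divisors d until we hit 1:
23^1 ≡ 23 (mod 37)
23^2 ≡ 11 (mod 37)
23^3 ≡ 31 (mod 37)
23^4 ≡ 10 (mod 37)
23^6 ≡ 36 (mod 37)
23^9 ≡ 6 (mod 37)
23^12 ≡ 1 (mod 37) ✓
Thus |⟨23⟩| = ord(23) = 12.
[(Z/37Z)^× : ⟨23⟩] = 36/12 = 3.

3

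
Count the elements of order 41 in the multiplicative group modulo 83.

40

φ(83) = 83 − 1 = 82 = 2 · 41.
Since (Z/83Z)^× is cyclic of order 82, the number of elements of order d is φ(d) when d | 82 and 0 otherwise.
41 | 82, and φ(41) = 41 − 1 = 40.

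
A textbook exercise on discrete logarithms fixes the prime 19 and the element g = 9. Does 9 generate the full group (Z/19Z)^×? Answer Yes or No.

No

φ(19) = 19 − 1 = 18 = 2 · 3^2.
It suffices to check that the order of 9 is not a proper divisor of 18: compute 9^(18/q) for q ∈ {2, 3}.
9^9 ≡ 1 (mod 19)  [q = 2: ≡ 1 ✗]
9^6 ≡ 11 (mod 19)  [q = 3: ≢ 1 ✓]
The check at q = 2 fails, so 9 generates a proper subgroup.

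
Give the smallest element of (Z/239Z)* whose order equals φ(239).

7

φ(239) = 239 − 1 = 238 = 2 · 7 · 17.
g is a primitive root iff g^(238/q) ≢ 1 (mod 239) for each prime q ∈ {2, 7, 17}.
g = 2: 2^119 ≡ 1 — hits 1, so not a primitive root.
g = 3: 3^119 ≡ 1 — hits 1, so not a primitive root.
g = 4: 4^119 ≡ 1 — hits 1, so not a primitive root.
g = 5: 5^119 ≡ 1 — hits 1, so not a primitive root.
g = 6: 6^119 ≡ 1 — hits 1, so not a primitive root.
g = 7: 7^119 ≡ 238; 7^34 ≡ 24; 7^14 ≡ 211 — none is 1, so 7 is a primitive root.
Hence the least primitive root of 239 is 7.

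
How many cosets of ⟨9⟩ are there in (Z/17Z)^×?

2

The order of 9 must divide φ(17) = 17 − 1 = 16 = 2^4.
Divisors of 16: 1, 2, 4, 8, 16.
Evaluate successive powers at the divisors of 16:
9^1 ≡ 9
9^2 ≡ 13
9^4 ≡ 16
9^8 ≡ 1
So ord_17(9) = 8, hence |⟨9⟩| = 8.
[(Z/17Z)^× : ⟨9⟩] = 16/8 = 2.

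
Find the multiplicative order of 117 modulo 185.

4

By Lagrange's theorem, ord_185(117) divides φ(185) = φ(5·37) = (5−1)·(37−1) = 4·36 = 144 = 2^4 · 3^2.
Divisors of 144: 1, 2, 3, 4, 6, 8, 9, 12, 16, 18, 24, 36, 48, 72, 144.
Compute 117^d (mod 185) for the divisors d until we hit 1:
117^1 ≡ 117
117^2 ≡ 184
117^3 ≡ 68
117^4 ≡ 1
Hence ord(117) = 4.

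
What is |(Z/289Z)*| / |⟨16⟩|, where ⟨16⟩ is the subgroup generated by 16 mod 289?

ord(16) | φ(289) = φ(17^2) = 17·(17−1) = 272 = 2^4 · 17.
Divisors of 272: 1, 2, 4, 8, 16, 17, 34, 68, 136, 272.
Compute 16^d (mod 289) for the divisors d until we hit 1:
16^1 ≡ 16 (mod 289)
16^2 ≡ 256 (mod 289)
16^4 ≡ 222 (mod 289)
16^8 ≡ 154 (mod 289)
16^16 ≡ 18 (mod 289)
16^17 ≡ 288 (mod 289)
16^34 ≡ 1 (mod 289) ✓
The order of 16 is 34, so the subgroup it generates has 34 elements.
[(Z/289Z)^× : ⟨16⟩] = 272/34 = 8.

8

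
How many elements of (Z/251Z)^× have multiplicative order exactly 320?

φ(251) = 251 − 1 = 250 = 2 · 5^3.
Since (Z/251Z)^× is cyclic of order 250, the number of elements of order d is φ(d) when d | 250 and 0 otherwise.
320 does not divide 250, so no element of (Z/251Z)^× has order 320.

0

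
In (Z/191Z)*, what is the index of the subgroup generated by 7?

ord(7) | φ(191) = 191 − 1 = 190 = 2 · 5 · 19.
Divisors of 190: 1, 2, 5, 10, 19, 38, 95, 190.
Check 7^d mod 191 for each divisor in increasing order:
7^1 ≡ 7
7^2 ≡ 49
7^5 ≡ 190
7^10 ≡ 1
Thus |⟨7⟩| = ord(7) = 10.
The index is φ(191) / ord(7) = 190 / 10 = 19.

19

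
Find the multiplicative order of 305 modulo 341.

30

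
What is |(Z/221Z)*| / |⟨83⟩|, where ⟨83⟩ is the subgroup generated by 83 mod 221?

24

The order of 83 must divide φ(221) = φ(13·17) = (13−1)·(17−1) = 12·16 = 192 = 2^6 · 3.
Divisors of 192: 1, 2, 3, 4, 6, 8, 12, 16, 24, 32, 48, 64, 96, 192.
Compute 83^d (mod 221) for the divisors d until we hit 1:
83^1 ≡ 83 (mod 221)
83^2 ≡ 38 (mod 221)
83^3 ≡ 60 (mod 221)
83^4 ≡ 118 (mod 221)
83^6 ≡ 64 (mod 221)
83^8 ≡ 1 (mod 221) ✓
Thus |⟨83⟩| = ord(83) = 8.
Index = |(Z/221Z)^×| / |⟨83⟩| = 192 / 8 = 24.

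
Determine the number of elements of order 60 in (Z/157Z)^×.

0

φ(157) = 157 − 1 = 156 = 2^2 · 3 · 13.
(Z/157Z)^× is cyclic (|G| = 156); a cyclic group of order m has exactly φ(d) elements of each order d | m, and none otherwise.
60 does not divide 156, so no element of (Z/157Z)^× has order 60.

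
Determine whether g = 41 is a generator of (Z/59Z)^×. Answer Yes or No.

φ(59) = 59 − 1 = 58 = 2 · 29.
Test 41^(58/q) mod 59 for each prime factor q of 58:
41^29 ≡ 1 (mod 59)  [q = 2: ≡ 1 ✗]
41^2 ≡ 29 (mod 59)  [q = 29: ≢ 1 ✓]
Since 41^29 ≡ 1, the order of 41 divides 29 < 58, so 41 is not a primitive root.

No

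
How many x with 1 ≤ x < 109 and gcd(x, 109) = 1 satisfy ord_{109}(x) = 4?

2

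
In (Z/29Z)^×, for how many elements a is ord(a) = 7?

φ(29) = 29 − 1 = 28 = 2^2 · 7.
Since (Z/29Z)^× is cyclic of order 28, the number of elements of order d is φ(d) when d | 28 and 0 otherwise.
7 | 28, and φ(7) = 7 − 1 = 6.

6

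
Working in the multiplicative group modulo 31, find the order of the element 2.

Since 2 ∈ (Z/31Z)^×, its order divides φ(31) = 31 − 1 = 30 = 2 · 3 · 5.
Divisors of 30: 1, 2, 3, 5, 6, 10, 15, 30.
Test each divisor d:
2^1 ≡ 2 (mod 31)
2^2 ≡ 4 (mod 31)
2^3 ≡ 8 (mod 31)
2^5 ≡ 1 (mod 31) ✓
The smallest such exponent is 5, so the order of 2 is 5.

5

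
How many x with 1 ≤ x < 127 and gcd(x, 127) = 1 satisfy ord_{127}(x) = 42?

φ(127) = 127 − 1 = 126 = 2 · 3^2 · 7.
(Z/127Z)^× is cyclic (|G| = 126); a cyclic group of order m has exactly φ(d) elements of each order d | m, and none otherwise.
42 = 2 · 3 · 7 divides 126, and φ(42) = 12.

12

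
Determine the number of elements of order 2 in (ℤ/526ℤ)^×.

1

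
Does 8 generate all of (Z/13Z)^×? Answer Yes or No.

φ(13) = 13 − 1 = 12 = 2^2 · 3.
It suffices to check that the order of 8 is not a proper divisor of 12: compute 8^(12/q) for q ∈ {2, 3}.
8^6 ≡ 12 (mod 13)  [q = 2: ≢ 1 ✓]
8^4 ≡ 1 (mod 13)  [q = 3: ≡ 1 ✗]
8^4 ≡ 1 shows ord(8) | 4, strictly less than φ(13); not a primitive root.

No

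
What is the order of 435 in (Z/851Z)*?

198

By Lagrange's theorem, ord_851(435) divides φ(851) = φ(23·37) = (23−1)·(37−1) = 22·36 = 792 = 2^3 · 3^2 · 11.
Divisors of 792: 1, 2, 3, 4, 6, 8, 9, 11, 12, 18, 22, 24, 33, 36, 44, 66, 72, 88, 99, 132, 198, 264, 396, 792.
Compute 435^d (mod 851) for the divisors d until we hit 1:
435^1 ≡ 435 (mod 851)
435^2 ≡ 303 (mod 851)
435^3 ≡ 751 (mod 851)
435^4 ≡ 752 (mod 851)
435^6 ≡ 639 (mod 851)
435^8 ≡ 440 (mod 851)
435^9 ≡ 776 (mod 851)
435^11 ≡ 252 (mod 851)
435^12 ≡ 692 (mod 851)
435^18 ≡ 519 (mod 851)
435^22 ≡ 530 (mod 851)
435^24 ≡ 602 (mod 851)
435^33 ≡ 804 (mod 851)
435^36 ≡ 445 (mod 851)
435^44 ≡ 70 (mod 851)
435^66 ≡ 507 (mod 851)
435^72 ≡ 593 (mod 851)
435^88 ≡ 645 (mod 851)
435^99 ≡ 850 (mod 851)
435^132 ≡ 47 (mod 851)
435^198 ≡ 1 (mod 851) ✓
Therefore the multiplicative order of 435 modulo 851 is 198.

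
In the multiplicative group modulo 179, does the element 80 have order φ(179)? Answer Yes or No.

φ(179) = 179 − 1 = 178 = 2 · 89.
An element g generates (Z/179Z)^× iff g^(178/q) ≢ 1 (mod 179) for each prime q ∈ {2, 89}.
80^89 ≡ 1 (mod 179)  [q = 2: ≡ 1 ✗]
80^2 ≡ 135 (mod 179)  [q = 89: ≢ 1 ✓]
80^89 ≡ 1 shows ord(80) | 89, strictly less than φ(179); not a primitive root.

No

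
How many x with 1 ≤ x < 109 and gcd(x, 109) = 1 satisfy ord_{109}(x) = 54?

φ(109) = 109 − 1 = 108 = 2^2 · 3^3.
(Z/109Z)^× is cyclic (|G| = 108); a cyclic group of order m has exactly φ(d) elements of each order d | m, and none otherwise.
54 = 2 · 3^3 divides 108, and φ(54) = 18.

18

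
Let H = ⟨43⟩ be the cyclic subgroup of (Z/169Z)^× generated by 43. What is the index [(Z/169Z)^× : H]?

ord(43) | φ(169) = φ(13^2) = 13·(13−1) = 156 = 2^2 · 3 · 13.
Divisors of 156: 1, 2, 3, 4, 6, 12, 13, 26, 39, 52, 78, 156.
Check 43^d mod 169 for each divisor in increasing order:
43^1 ≡ 43
43^2 ≡ 159
43^3 ≡ 77
43^4 ≡ 100
43^6 ≡ 14
43^12 ≡ 27
43^13 ≡ 147
43^26 ≡ 146
43^39 ≡ 168
43^52 ≡ 22
43^78 ≡ 1
So ord_169(43) = 78, hence |⟨43⟩| = 78.
Index = |(Z/169Z)^×| / |⟨43⟩| = 156 / 78 = 2.

2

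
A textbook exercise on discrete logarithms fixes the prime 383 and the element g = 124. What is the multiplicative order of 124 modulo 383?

191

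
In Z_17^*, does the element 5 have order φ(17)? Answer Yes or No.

Yes

φ(17) = 17 − 1 = 16 = 2^4.
It suffices to check that the order of 5 is not a proper divisor of 16: compute 5^(16/q) for q ∈ {2}.
5^8 ≡ 16 (mod 17)  [q = 2: ≢ 1 ✓]
All checks pass, so 5 has order 16 and is a primitive root modulo 17.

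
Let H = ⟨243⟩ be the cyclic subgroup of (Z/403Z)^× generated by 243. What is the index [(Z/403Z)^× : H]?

60

The order of 243 must divide φ(403) = φ(13·31) = (13−1)·(31−1) = 12·30 = 360 = 2^3 · 3^2 · 5.
Divisors of 360: 1, 2, 3, 4, 5, 6, 8, 9, 10, 12, 15, 18, 20, 24, 30, 36, 40, 45, 60, 72, 90, 120, 180, 360.
Compute 243^d (mod 403) for the divisors d until we hit 1:
243^1 ≡ 243
243^2 ≡ 211
243^3 ≡ 92
243^4 ≡ 191
243^5 ≡ 68
243^6 ≡ 1
Thus |⟨243⟩| = ord(243) = 6.
The index is φ(403) / ord(243) = 360 / 6 = 60.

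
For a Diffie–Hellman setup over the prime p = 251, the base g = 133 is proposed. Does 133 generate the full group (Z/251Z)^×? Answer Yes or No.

φ(251) = 251 − 1 = 250 = 2 · 5^3.
It suffices to check that the order of 133 is not a proper divisor of 250: compute 133^(250/q) for q ∈ {2, 5}.
133^125 ≡ 250 (mod 251)  [q = 2: ≢ 1 ✓]
133^50 ≡ 219 (mod 251)  [q = 5: ≢ 1 ✓]
Every test exponent gives a nontrivial residue, hence 133 generates the full group.

Yes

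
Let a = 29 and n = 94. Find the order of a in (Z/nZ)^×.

46

ord(29) | φ(94) = φ(2)·φ(47) = 1·46 = 46 = 2 · 23.
Divisors of 46: 1, 2, 23, 46.
Check 29^d mod 94 for each divisor in increasing order:
29^1 ≡ 29 (mod 94)
29^2 ≡ 89 (mod 94)
29^23 ≡ 93 (mod 94)
29^46 ≡ 1 (mod 94) ✓
The smallest such exponent is 46, so the order of 29 is 46.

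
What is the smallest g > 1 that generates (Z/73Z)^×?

5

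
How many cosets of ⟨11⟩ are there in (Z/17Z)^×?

Since 11 ∈ (Z/17Z)^×, its order divides φ(17) = 17 − 1 = 16 = 2^4.
Divisors of 16: 1, 2, 4, 8, 16.
Compute 11^d (mod 17) for the divisors d until we hit 1:
11^1 ≡ 11 (mod 17)
11^2 ≡ 2 (mod 17)
11^4 ≡ 4 (mod 17)
11^8 ≡ 16 (mod 17)
11^16 ≡ 1 (mod 17) ✓
So ord_17(11) = 16, hence |⟨11⟩| = 16.
The index is φ(17) / ord(11) = 16 / 16 = 1.

1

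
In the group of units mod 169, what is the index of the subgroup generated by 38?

6

ord(38) | φ(169) = φ(13^2) = 13·(13−1) = 156 = 2^2 · 3 · 13.
Divisors of 156: 1, 2, 3, 4, 6, 12, 13, 26, 39, 52, 78, 156.
Test each divisor d:
38^1 ≡ 38 (mod 169)
38^2 ≡ 92 (mod 169)
38^3 ≡ 116 (mod 169)
38^4 ≡ 14 (mod 169)
38^6 ≡ 105 (mod 169)
38^12 ≡ 40 (mod 169)
38^13 ≡ 168 (mod 169)
38^26 ≡ 1 (mod 169) ✓
Thus |⟨38⟩| = ord(38) = 26.
Index = |(Z/169Z)^×| / |⟨38⟩| = 156 / 26 = 6.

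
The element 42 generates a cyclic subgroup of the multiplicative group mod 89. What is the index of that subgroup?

2

Since 42 ∈ (Z/89Z)^×, its order divides φ(89) = 89 − 1 = 88 = 2^3 · 11.
Divisors of 88: 1, 2, 4, 8, 11, 22, 44, 88.
Test each divisor d:
42^1 ≡ 42 (mod 89)
42^2 ≡ 73 (mod 89)
42^4 ≡ 78 (mod 89)
42^8 ≡ 32 (mod 89)
42^11 ≡ 34 (mod 89)
42^22 ≡ 88 (mod 89)
42^44 ≡ 1 (mod 89) ✓
So ord_89(42) = 44, hence |⟨42⟩| = 44.
Index = |(Z/89Z)^×| / |⟨42⟩| = 88 / 44 = 2.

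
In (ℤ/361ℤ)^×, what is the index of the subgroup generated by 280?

1

Since 280 ∈ (Z/361Z)^×, its order divides φ(361) = φ(19^2) = 19·(19−1) = 342 = 2 · 3^2 · 19.
Divisors of 342: 1, 2, 3, 6, 9, 18, 19, 38, 57, 114, 171, 342.
Evaluate successive powers at the divisors of 342:
280^1 ≡ 280 (mod 361)
280^2 ≡ 63 (mod 361)
280^3 ≡ 312 (mod 361)
280^6 ≡ 235 (mod 361)
280^9 ≡ 37 (mod 361)
280^18 ≡ 286 (mod 361)
280^19 ≡ 299 (mod 361)
280^38 ≡ 234 (mod 361)
280^57 ≡ 293 (mod 361)
280^114 ≡ 292 (mod 361)
280^171 ≡ 360 (mod 361)
280^342 ≡ 1 (mod 361) ✓
So ord_361(280) = 342, hence |⟨280⟩| = 342.
[(Z/361Z)^× : ⟨280⟩] = 342/342 = 1.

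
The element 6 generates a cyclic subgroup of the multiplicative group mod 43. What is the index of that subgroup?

14

Since 6 ∈ (Z/43Z)^×, its order divides φ(43) = 43 − 1 = 42 = 2 · 3 · 7.
Divisors of 42: 1, 2, 3, 6, 7, 14, 21, 42.
Test each divisor d:
6^1 ≡ 6
6^2 ≡ 36
6^3 ≡ 1
The order of 6 is 3, so the subgroup it generates has 3 elements.
[(Z/43Z)^× : ⟨6⟩] = 42/3 = 14.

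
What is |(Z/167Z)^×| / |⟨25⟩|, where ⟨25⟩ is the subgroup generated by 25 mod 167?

2

ord(25) | φ(167) = 167 − 1 = 166 = 2 · 83.
Divisors of 166: 1, 2, 83, 166.
Compute 25^d (mod 167) for the divisors d until we hit 1:
25^1 ≡ 25 (mod 167)
25^2 ≡ 124 (mod 167)
25^83 ≡ 1 (mod 167) ✓
The order of 25 is 83, so the subgroup it generates has 83 elements.
[(Z/167Z)^× : ⟨25⟩] = 166/83 = 2.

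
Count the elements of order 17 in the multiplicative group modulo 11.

0

φ(11) = 11 − 1 = 10 = 2 · 5.
In a cyclic group of order 10, there are φ(d) elements of order d for each divisor d of 10, and zero for non-divisors.
17 does not divide 10, so no element of (Z/11Z)^× has order 17.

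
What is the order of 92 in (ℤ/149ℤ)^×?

148

Since 92 ∈ (Z/149Z)^×, its order divides φ(149) = 149 − 1 = 148 = 2^2 · 37.
Divisors of 148: 1, 2, 4, 37, 74, 148.
Test each divisor d:
92^1 ≡ 92 (mod 149)
92^2 ≡ 120 (mod 149)
92^4 ≡ 96 (mod 149)
92^37 ≡ 105 (mod 149)
92^74 ≡ 148 (mod 149)
92^148 ≡ 1 (mod 149) ✓
Therefore the multiplicative order of 92 modulo 149 is 148.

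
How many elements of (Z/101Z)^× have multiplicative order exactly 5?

φ(101) = 101 − 1 = 100 = 2^2 · 5^2.
In a cyclic group of order 100, there are φ(d) elements of order d for each divisor d of 100, and zero for non-divisors.
5 | 100, and φ(5) = 5 − 1 = 4.

4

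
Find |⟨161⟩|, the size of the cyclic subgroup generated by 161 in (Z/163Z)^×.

ord(161) | φ(163) = 163 − 1 = 162 = 2 · 3^4.
Divisors of 162: 1, 2, 3, 6, 9, 18, 27, 54, 81, 162.
Check 161^d mod 163 for each divisor in increasing order:
161^1 ≡ 161 (mod 163)
161^2 ≡ 4 (mod 163)
161^3 ≡ 155 (mod 163)
161^6 ≡ 64 (mod 163)
161^9 ≡ 140 (mod 163)
161^18 ≡ 40 (mod 163)
161^27 ≡ 58 (mod 163)
161^54 ≡ 104 (mod 163)
161^81 ≡ 1 (mod 163) ✓
So ord_163(161) = 81.

81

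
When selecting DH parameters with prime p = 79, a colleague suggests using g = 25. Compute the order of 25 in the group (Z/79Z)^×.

39

ord(25) | φ(79) = 79 − 1 = 78 = 2 · 3 · 13.
Divisors of 78: 1, 2, 3, 6, 13, 26, 39, 78.
Test each divisor d:
25^1 ≡ 25 (mod 79)
25^2 ≡ 72 (mod 79)
25^3 ≡ 62 (mod 79)
25^6 ≡ 52 (mod 79)
25^13 ≡ 55 (mod 79)
25^26 ≡ 23 (mod 79)
25^39 ≡ 1 (mod 79) ✓
So ord_79(25) = 39.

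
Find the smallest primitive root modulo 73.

φ(73) = 73 − 1 = 72 = 2^3 · 3^2.
Test candidates g = 2, 3, … against the prime factors q ∈ {2, 3} of φ(73): g is a generator iff g^(72/q) ≢ 1 for every such q.
g = 2: 2^36 ≡ 1 — hits 1, so not a primitive root.
g = 3: 3^36 ≡ 1 — hits 1, so not a primitive root.
g = 4: 4^36 ≡ 1 — hits 1, so not a primitive root.
g = 5: 5^36 ≡ 72; 5^24 ≡ 8 — none is 1, so 5 is a primitive root.
Hence the least primitive root of 73 is 5.

5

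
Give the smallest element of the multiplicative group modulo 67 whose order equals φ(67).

2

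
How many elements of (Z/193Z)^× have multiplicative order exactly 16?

8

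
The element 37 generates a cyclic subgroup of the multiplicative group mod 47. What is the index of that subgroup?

ord(37) | φ(47) = 47 − 1 = 46 = 2 · 23.
Divisors of 46: 1, 2, 23, 46.
Evaluate successive powers at the divisors of 46:
37^1 ≡ 37
37^2 ≡ 6
37^23 ≡ 1
The order of 37 is 23, so the subgroup it generates has 23 elements.
[(Z/47Z)^× : ⟨37⟩] = 46/23 = 2.

2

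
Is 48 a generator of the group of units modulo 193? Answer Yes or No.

No

φ(193) = 193 − 1 = 192 = 2^6 · 3.
An element g generates (Z/193Z)^× iff g^(192/q) ≢ 1 (mod 193) for each prime q ∈ {2, 3}.
48^96 ≡ 1 (mod 193)  [q = 2: ≡ 1 ✗]
48^64 ≡ 84 (mod 193)  [q = 3: ≢ 1 ✓]
The check at q = 2 fails, so 48 generates a proper subgroup.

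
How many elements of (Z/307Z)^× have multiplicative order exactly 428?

φ(307) = 307 − 1 = 306 = 2 · 3^2 · 17.
(Z/307Z)^× is cyclic (|G| = 306); a cyclic group of order m has exactly φ(d) elements of each order d | m, and none otherwise.
Since 428 ∤ 306, the count is 0.

0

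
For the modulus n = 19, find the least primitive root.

φ(19) = 19 − 1 = 18 = 2 · 3^2.
Test candidates g = 2, 3, … against the prime factors q ∈ {2, 3} of φ(19): g is a generator iff g^(18/q) ≢ 1 for every such q.
g = 2: 2^9 ≡ 18; 2^6 ≡ 7 — none is 1, so 2 is a primitive root.
Hence the least primitive root of 19 is 2.

2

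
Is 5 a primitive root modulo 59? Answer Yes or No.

No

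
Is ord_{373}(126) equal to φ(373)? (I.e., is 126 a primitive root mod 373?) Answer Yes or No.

No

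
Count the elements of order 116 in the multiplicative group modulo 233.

56

φ(233) = 233 − 1 = 232 = 2^3 · 29.
Since (Z/233Z)^× is cyclic of order 232, the number of elements of order d is φ(d) when d | 232 and 0 otherwise.
116 = 2^2 · 29 divides 232, and φ(116) = 56.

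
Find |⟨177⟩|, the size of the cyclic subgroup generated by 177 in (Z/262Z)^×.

Since 177 ∈ (Z/262Z)^×, its order divides φ(262) = φ(2)·φ(131) = 1·130 = 130 = 2 · 5 · 13.
Divisors of 130: 1, 2, 5, 10, 13, 26, 65, 130.
Evaluate successive powers at the divisors of 130:
177^1 ≡ 177
177^2 ≡ 151
177^5 ≡ 191
177^10 ≡ 63
177^13 ≡ 189
177^26 ≡ 89
177^65 ≡ 1
Therefore the multiplicative order of 177 modulo 262 is 65.

65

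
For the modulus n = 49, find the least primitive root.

3

φ(49) = φ(7^2) = 7·(7−1) = 42 = 2 · 3 · 7.
g is a primitive root iff g^(42/q) ≢ 1 (mod 49) for each prime q ∈ {2, 3, 7}.
g = 2: 2^21 ≡ 1 — hits 1, so not a primitive root.
g = 3: 3^21 ≡ 48; 3^14 ≡ 30; 3^6 ≡ 43 — none is 1, so 3 is a primitive root.
Hence the least primitive root of 49 is 3.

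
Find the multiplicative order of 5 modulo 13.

4

ord(5) | φ(13) = 13 − 1 = 12 = 2^2 · 3.
Divisors of 12: 1, 2, 3, 4, 6, 12.
Check 5^d mod 13 for each divisor in increasing order:
5^1 ≡ 5 (mod 13)
5^2 ≡ 12 (mod 13)
5^3 ≡ 8 (mod 13)
5^4 ≡ 1 (mod 13) ✓
Therefore the multiplicative order of 5 modulo 13 is 4.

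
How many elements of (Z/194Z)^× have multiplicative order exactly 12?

φ(194) = φ(2)·φ(97) = 1·96 = 96 = 2^5 · 3.
In a cyclic group of order 96, there are φ(d) elements of order d for each divisor d of 96, and zero for non-divisors.
12 = 2^2 · 3 divides 96, and φ(12) = 4.

4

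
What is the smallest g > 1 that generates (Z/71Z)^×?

φ(71) = 71 − 1 = 70 = 2 · 5 · 7.
Test candidates g = 2, 3, … against the prime factors q ∈ {2, 5, 7} of φ(71): g is a generator iff g^(70/q) ≢ 1 for every such q.
g = 2: 2^35 ≡ 1 — hits 1, so not a primitive root.
g = 3: 3^35 ≡ 1 — hits 1, so not a primitive root.
g = 4: 4^35 ≡ 1 — hits 1, so not a primitive root.
g = 5: 5^35 ≡ 1 — hits 1, so not a primitive root.
g = 6: 6^35 ≡ 1 — hits 1, so not a primitive root.
g = 7: 7^35 ≡ 70; 7^14 ≡ 54; 7^10 ≡ 45 — none is 1, so 7 is a primitive root.
The smallest primitive root modulo 71 is 7.

7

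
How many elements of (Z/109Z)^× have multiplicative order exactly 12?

4

φ(109) = 109 − 1 = 108 = 2^2 · 3^3.
(Z/109Z)^× is cyclic (|G| = 108); a cyclic group of order m has exactly φ(d) elements of each order d | m, and none otherwise.
12 = 2^2 · 3 divides 108, and φ(12) = 4.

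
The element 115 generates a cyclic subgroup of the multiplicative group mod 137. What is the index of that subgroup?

8

The order of 115 must divide φ(137) = 137 − 1 = 136 = 2^3 · 17.
Divisors of 136: 1, 2, 4, 8, 17, 34, 68, 136.
Test each divisor d:
115^1 ≡ 115
115^2 ≡ 73
115^4 ≡ 123
115^8 ≡ 59
115^17 ≡ 1
Thus |⟨115⟩| = ord(115) = 17.
The index is φ(137) / ord(115) = 136 / 17 = 8.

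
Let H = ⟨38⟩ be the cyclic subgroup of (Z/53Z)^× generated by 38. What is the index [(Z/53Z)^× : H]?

The order of 38 must divide φ(53) = 53 − 1 = 52 = 2^2 · 13.
Divisors of 52: 1, 2, 4, 13, 26, 52.
Check 38^d mod 53 for each divisor in increasing order:
38^1 ≡ 38 (mod 53)
38^2 ≡ 13 (mod 53)
38^4 ≡ 10 (mod 53)
38^13 ≡ 52 (mod 53)
38^26 ≡ 1 (mod 53) ✓
Thus |⟨38⟩| = ord(38) = 26.
The index is φ(53) / ord(38) = 52 / 26 = 2.

2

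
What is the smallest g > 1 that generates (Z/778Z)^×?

3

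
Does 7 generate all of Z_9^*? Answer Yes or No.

No

φ(9) = φ(3^2) = 3·(3−1) = 6 = 2 · 3.
An element g generates (Z/9Z)^× iff g^(6/q) ≢ 1 (mod 9) for each prime q ∈ {2, 3}.
7^3 ≡ 1 (mod 9)  [q = 2: ≡ 1 ✗]
7^2 ≡ 4 (mod 9)  [q = 3: ≢ 1 ✓]
7^3 ≡ 1 shows ord(7) | 3, strictly less than φ(9); not a primitive root.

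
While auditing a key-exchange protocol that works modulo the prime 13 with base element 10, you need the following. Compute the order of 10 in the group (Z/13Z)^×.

6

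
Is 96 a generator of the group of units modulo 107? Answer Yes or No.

Yes

φ(107) = 107 − 1 = 106 = 2 · 53.
96 is a primitive root mod 107 iff 96^(φ(107)/q) ≢ 1 for every prime q | φ(107), i.e. q ∈ {2, 53}.
96^53 ≡ 106 (mod 107)  [q = 2: ≢ 1 ✓]
96^2 ≡ 14 (mod 107)  [q = 53: ≢ 1 ✓]
All checks pass, so 96 has order 106 and is a primitive root modulo 107.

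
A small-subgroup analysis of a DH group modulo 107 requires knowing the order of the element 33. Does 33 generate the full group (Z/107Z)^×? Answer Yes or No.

φ(107) = 107 − 1 = 106 = 2 · 53.
33 is a primitive root mod 107 iff 33^(φ(107)/q) ≢ 1 for every prime q | φ(107), i.e. q ∈ {2, 53}.
33^53 ≡ 1 (mod 107)  [q = 2: ≡ 1 ✗]
33^2 ≡ 19 (mod 107)  [q = 53: ≢ 1 ✓]
Since 33^53 ≡ 1, the order of 33 divides 53 < 106, so 33 is not a primitive root.

No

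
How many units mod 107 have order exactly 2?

φ(107) = 107 − 1 = 106 = 2 · 53.
(Z/107Z)^× is cyclic (|G| = 106); a cyclic group of order m has exactly φ(d) elements of each order d | m, and none otherwise.
2 | 106, and φ(2) = 2 − 1 = 1.

1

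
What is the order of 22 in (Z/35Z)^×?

4

The order of 22 must divide φ(35) = φ(5·7) = (5−1)·(7−1) = 4·6 = 24 = 2^3 · 3.
Divisors of 24: 1, 2, 3, 4, 6, 8, 12, 24.
Check 22^d mod 35 for each divisor in increasing order:
22^1 ≡ 22
22^2 ≡ 29
22^3 ≡ 8
22^4 ≡ 1
Therefore the multiplicative order of 22 modulo 35 is 4.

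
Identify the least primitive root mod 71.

7

φ(71) = 71 − 1 = 70 = 2 · 5 · 7.
Test candidates g = 2, 3, … against the prime factors q ∈ {2, 5, 7} of φ(71): g is a generator iff g^(70/q) ≢ 1 for every such q.
g = 2: 2^35 ≡ 1 — hits 1, so not a primitive root.
g = 3: 3^35 ≡ 1 — hits 1, so not a primitive root.
g = 4: 4^35 ≡ 1 — hits 1, so not a primitive root.
g = 5: 5^35 ≡ 1 — hits 1, so not a primitive root.
g = 6: 6^35 ≡ 1 — hits 1, so not a primitive root.
g = 7: 7^35 ≡ 70; 7^14 ≡ 54; 7^10 ≡ 45 — none is 1, so 7 is a primitive root.
Hence the least primitive root of 71 is 7.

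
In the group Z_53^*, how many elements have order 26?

12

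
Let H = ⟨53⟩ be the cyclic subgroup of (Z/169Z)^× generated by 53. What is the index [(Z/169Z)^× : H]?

12

ord(53) | φ(169) = φ(13^2) = 13·(13−1) = 156 = 2^2 · 3 · 13.
Divisors of 156: 1, 2, 3, 4, 6, 12, 13, 26, 39, 52, 78, 156.
Evaluate successive powers at the divisors of 156:
53^1 ≡ 53
53^2 ≡ 105
53^3 ≡ 157
53^4 ≡ 40
53^6 ≡ 144
53^12 ≡ 118
53^13 ≡ 1
The order of 53 is 13, so the subgroup it generates has 13 elements.
The index is φ(169) / ord(53) = 156 / 13 = 12.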